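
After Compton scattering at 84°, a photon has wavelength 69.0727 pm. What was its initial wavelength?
66.9000 pm

From λ' = λ + Δλ, we have λ = λ' - Δλ

First calculate the Compton shift:
Δλ = λ_C(1 - cos θ)
Δλ = 2.4263 × (1 - cos(84°))
Δλ = 2.4263 × 0.8955
Δλ = 2.1727 pm

Initial wavelength:
λ = λ' - Δλ
λ = 69.0727 - 2.1727
λ = 66.9000 pm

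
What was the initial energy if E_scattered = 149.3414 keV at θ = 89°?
209.5000 keV

Convert final energy to wavelength (hc ≈ 1239.842 keV·pm):
λ' = hc/E' = 1239.842 / 149.3414 = 8.3021 pm

Calculate the Compton shift:
Δλ = λ_C(1 - cos(89°))
Δλ = 2.4263 × (1 - cos(89°))
Δλ = 2.3840 pm

Initial wavelength:
λ = λ' - Δλ = 8.3021 - 2.3840 = 5.9181 pm

Initial energy:
E = hc/λ = 1239.842 / 5.9181 = 209.5000 keV

(Intermediate values are shown rounded; full precision is carried through to the final answer.)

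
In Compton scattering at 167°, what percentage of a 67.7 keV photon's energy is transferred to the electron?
0.2073 (or 20.73%)

Calculate initial and final photon energies:

Initial: E₀ = 67.7 keV → λ₀ = 18.3138 pm
Compton shift: Δλ = 4.7904 pm
Final wavelength: λ' = 23.1042 pm
Final energy: E' = 53.6631 keV

Fractional energy loss:
(E₀ - E')/E₀ = (67.7000 - 53.6631)/67.7000
= 14.0369/67.7000
= 0.2073
= 20.73%

(Intermediate values are shown rounded; full precision is carried through to the final answer.)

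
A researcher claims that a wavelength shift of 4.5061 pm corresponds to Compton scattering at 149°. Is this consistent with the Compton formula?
Yes, consistent

Calculate the expected shift for θ = 149°:

Δλ_expected = λ_C(1 - cos(149°))
Δλ_expected = 2.4263 × (1 - cos(149°))
Δλ_expected = 2.4263 × 1.8572
Δλ_expected = 4.5061 pm

Given shift: 4.5061 pm
Expected shift: 4.5061 pm
Difference: 0.0000 pm

The values match. This is consistent with Compton scattering at the stated angle.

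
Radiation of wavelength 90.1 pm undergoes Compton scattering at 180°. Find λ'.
94.9526 pm

Using the Compton formula: λ' = λ + λ_C(1 − cos θ)

For θ = 180°, cos θ = -1 (exact) = -1.0000, so:
1 − cos 180° = 1 − (-1) = 2.0000

Δλ = λ_C × 2.0000 = 2.4263 × 2.0000 = 4.8526 pm

λ' = 90.1 + 4.8526 = 94.9526 pm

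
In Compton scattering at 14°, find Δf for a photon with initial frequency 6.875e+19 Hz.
1.118e+18 Hz (decrease)

Convert frequency to wavelength (c = 299792458 m/s):
λ₀ = c/f₀ = 299792458/6.875e+19 = 4.3606176e-12 m = 4.3606 pm

Calculate Compton shift:
Δλ = λ_C(1 - cos(14°)) = 0.0721 pm

Final wavelength:
λ' = λ₀ + Δλ = 4.3606 + 0.0721 = 4.4327 pm

Final frequency:
f' = c/λ' = 299792458/4.4326894e-12 = 6.7632183e+19 Hz

Frequency shift (decrease):
Δf = f₀ - f' = 6.875e+19 - 6.7632183e+19 = 1.118e+18 Hz

(Intermediate values are shown rounded; full precision is carried through to the final answer.)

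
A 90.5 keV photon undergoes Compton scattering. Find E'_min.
66.8287 keV (at θ = 180°)

The scattered photon has minimum energy when its wavelength is maximum, i.e., when the Compton shift Δλ = λ_C(1 − cos θ) is maximum. This occurs at θ = 180° (backscattering), giving Δλ_max = 2λ_C = 4.8526 pm.

Initial wavelength: λ₀ = hc/E₀ = 13.6999 pm
Maximum final wavelength: λ'_max = λ₀ + 2λ_C = 13.6999 + 4.8526 = 18.5525 pm
Minimum final energy: E'_min = hc/λ'_max = 66.8287 keV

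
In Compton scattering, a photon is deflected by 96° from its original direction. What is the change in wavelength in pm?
2.6799 pm

Using the Compton scattering formula:
Δλ = λ_C(1 - cos θ)

where λ_C = h/(m_e·c) ≈ 2.4263 pm is the Compton wavelength of an electron.

For θ = 96°:
cos(96°) = -0.1045
1 - cos(96°) = 1.1045

Δλ = 2.4263 × 1.1045
Δλ = 2.6799 pm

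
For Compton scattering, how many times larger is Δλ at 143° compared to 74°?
143° produces the larger shift by a factor of 2.483

Calculate both shifts using Δλ = λ_C(1 - cos θ):

For θ₁ = 74°:
Δλ₁ = 2.4263 × (1 - cos(74°))
Δλ₁ = 2.4263 × 0.7244
Δλ₁ = 1.7575 pm

For θ₂ = 143°:
Δλ₂ = 2.4263 × (1 - cos(143°))
Δλ₂ = 2.4263 × 1.7986
Δλ₂ = 4.3640 pm

The 143° angle produces the larger shift.
Ratio: 4.3640/1.7575 = 2.483

(Intermediate values are shown rounded; full precision is carried through to the final answer.)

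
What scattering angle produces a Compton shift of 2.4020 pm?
89.43°

From the Compton formula Δλ = λ_C(1 - cos θ), we can solve for θ:

cos θ = 1 - Δλ/λ_C

Given:
- Δλ = 2.4020 pm
- λ_C = h/(m_e·c) ≈ 2.42631024 pm

cos θ = 1 - 2.4020/2.42631024
cos θ = 1 - 0.989981
cos θ = 0.010019

θ = arccos(0.010019)
θ = 89.43°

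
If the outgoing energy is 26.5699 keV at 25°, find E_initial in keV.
26.7000 keV

Convert final energy to wavelength (hc ≈ 1239.842 keV·pm):
λ' = hc/E' = 1239.842 / 26.5699 = 46.6634 pm

Calculate the Compton shift:
Δλ = λ_C(1 - cos(25°))
Δλ = 2.4263 × (1 - cos(25°))
Δλ = 0.2273 pm

Initial wavelength:
λ = λ' - Δλ = 46.6634 - 0.2273 = 46.4361 pm

Initial energy:
E = hc/λ = 1239.842 / 46.4361 = 26.7000 keV

(Intermediate values are shown rounded; full precision is carried through to the final answer.)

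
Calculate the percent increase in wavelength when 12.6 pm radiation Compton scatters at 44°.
5.4045%

Calculate the Compton shift:
Δλ = λ_C(1 - cos(44°))
Δλ = 2.4263 × (1 - cos(44°))
Δλ = 2.4263 × 0.2807
Δλ = 0.6810 pm

Percentage change:
(Δλ/λ₀) × 100 = (0.6810/12.6) × 100
= 5.4045%

(Intermediate values are shown rounded; full precision is carried through to the final answer.)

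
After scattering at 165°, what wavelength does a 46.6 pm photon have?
51.3699 pm

Using the Compton scattering formula:
λ' = λ + Δλ = λ + λ_C(1 - cos θ)

Given:
- Initial wavelength λ = 46.6 pm
- Scattering angle θ = 165°
- Compton wavelength λ_C ≈ 2.4263 pm

Calculate the shift:
Δλ = 2.4263 × (1 - cos(165°))
Δλ = 2.4263 × 1.9659
Δλ = 4.7699 pm

Final wavelength:
λ' = 46.6 + 4.7699 = 51.3699 pm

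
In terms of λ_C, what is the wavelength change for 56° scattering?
0.4408 λ_C

The Compton shift formula is:
Δλ = λ_C(1 - cos θ)

Dividing both sides by λ_C:
Δλ/λ_C = 1 - cos θ

For θ = 56°:
Δλ/λ_C = 1 - cos(56°)
Δλ/λ_C = 1 - 0.5592
Δλ/λ_C = 0.4408

This means the shift is 0.4408 × λ_C = 1.0695 pm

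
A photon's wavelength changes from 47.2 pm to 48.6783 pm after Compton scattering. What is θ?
67.00°

First find the wavelength shift:
Δλ = λ' - λ = 48.6783 - 47.2 = 1.4783 pm

Using Δλ = λ_C(1 - cos θ), with λ_C = h/(m_e·c) ≈ 2.42631024 pm:
cos θ = 1 - Δλ/λ_C
cos θ = 1 - 1.4783/2.42631024
cos θ = 0.390721

θ = arccos(0.390721)
θ = 67.00°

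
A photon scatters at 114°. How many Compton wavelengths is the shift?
1.4067 λ_C

The Compton shift formula is:
Δλ = λ_C(1 - cos θ)

Dividing both sides by λ_C:
Δλ/λ_C = 1 - cos θ

For θ = 114°:
Δλ/λ_C = 1 - cos(114°)
Δλ/λ_C = 1 - -0.4067
Δλ/λ_C = 1.4067

This means the shift is 1.4067 × λ_C = 3.4132 pm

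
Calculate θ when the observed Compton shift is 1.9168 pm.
77.88°

From the Compton formula Δλ = λ_C(1 - cos θ), we can solve for θ:

cos θ = 1 - Δλ/λ_C

Given:
- Δλ = 1.9168 pm
- λ_C = h/(m_e·c) ≈ 2.42631024 pm

cos θ = 1 - 1.9168/2.42631024
cos θ = 1 - 0.790006
cos θ = 0.209994

θ = arccos(0.209994)
θ = 77.88°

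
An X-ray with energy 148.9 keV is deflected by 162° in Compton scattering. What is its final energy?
94.9303 keV

First convert energy to wavelength:
λ = hc/E, with hc ≈ 1239.842 keV·pm (i.e. 1239.842 eV·nm)

For E = 148.9 keV = 148900 eV:
λ = 1239.842 keV·pm / 148.9 keV
λ = 8.3267 pm

Calculate the Compton shift:
Δλ = λ_C(1 - cos(162°)) = 2.4263 × 1.9511
Δλ = 4.7339 pm

Final wavelength:
λ' = 8.3267 + 4.7339 = 13.0605 pm

Final energy:
E' = hc/λ' = 1239.842 / 13.0605 = 94.9303 keV

(Intermediate values are shown rounded; full precision is carried through to the final answer.)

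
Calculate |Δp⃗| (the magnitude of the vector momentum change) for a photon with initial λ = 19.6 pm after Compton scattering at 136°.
5.7232e-23 kg·m/s

Photon momentum magnitude is p = h/λ.

Initial momentum:
p₀ = h/λ = 6.6261e-34/1.9600e-11 = 3.3806e-23 kg·m/s

After scattering:
λ' = λ + Δλ = 19.6 + 4.1717 = 23.7717 pm
p' = h/λ' = 6.6261e-34/2.3772e-11 = 2.7874e-23 kg·m/s

Momentum is a vector; the scattered photon's direction makes angle θ = 136° with the incident direction. The magnitude of the vector change Δp⃗ = p⃗₀ − p⃗' is found from the law of cosines:
|Δp⃗|² = p₀² + p'² − 2p₀p'cos θ
|Δp⃗|² = (3.3806e-23)² + (2.7874e-23)² − 2·3.3806e-23·2.7874e-23·cos(136°)
|Δp⃗| = 5.7232e-23 kg·m/s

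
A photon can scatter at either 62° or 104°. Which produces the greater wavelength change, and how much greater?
104° produces the larger shift by a factor of 2.341

Calculate both shifts using Δλ = λ_C(1 - cos θ):

For θ₁ = 62°:
Δλ₁ = 2.4263 × (1 - cos(62°))
Δλ₁ = 2.4263 × 0.5305
Δλ₁ = 1.2872 pm

For θ₂ = 104°:
Δλ₂ = 2.4263 × (1 - cos(104°))
Δλ₂ = 2.4263 × 1.2419
Δλ₂ = 3.0133 pm

The 104° angle produces the larger shift.
Ratio: 3.0133/1.2872 = 2.341

(Intermediate values are shown rounded; full precision is carried through to the final answer.)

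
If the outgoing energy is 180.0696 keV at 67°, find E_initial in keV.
229.3000 keV

Convert final energy to wavelength (hc ≈ 1239.842 keV·pm):
λ' = hc/E' = 1239.842 / 180.0696 = 6.8853 pm

Calculate the Compton shift:
Δλ = λ_C(1 - cos(67°))
Δλ = 2.4263 × (1 - cos(67°))
Δλ = 1.4783 pm

Initial wavelength:
λ = λ' - Δλ = 6.8853 - 1.4783 = 5.4071 pm

Initial energy:
E = hc/λ = 1239.842 / 5.4071 = 229.3000 keV

(Intermediate values are shown rounded; full precision is carried through to the final answer.)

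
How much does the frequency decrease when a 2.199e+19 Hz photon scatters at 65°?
2.049e+18 Hz (decrease)

Convert frequency to wavelength (c = 299792458 m/s):
λ₀ = c/f₀ = 299792458/2.199e+19 = 1.3633127e-11 m = 13.6331 pm

Calculate Compton shift:
Δλ = λ_C(1 - cos(65°)) = 1.4009 pm

Final wavelength:
λ' = λ₀ + Δλ = 13.6331 + 1.4009 = 15.0340 pm

Final frequency:
f' = c/λ' = 299792458/1.5034034e-11 = 1.9940919e+19 Hz

Frequency shift (decrease):
Δf = f₀ - f' = 2.199e+19 - 1.9940919e+19 = 2.049e+18 Hz

(Intermediate values are shown rounded; full precision is carried through to the final answer.)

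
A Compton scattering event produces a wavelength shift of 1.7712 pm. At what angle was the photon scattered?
74.34°

From the Compton formula Δλ = λ_C(1 - cos θ), we can solve for θ:

cos θ = 1 - Δλ/λ_C

Given:
- Δλ = 1.7712 pm
- λ_C = h/(m_e·c) ≈ 2.42631024 pm

cos θ = 1 - 1.7712/2.42631024
cos θ = 1 - 0.729997
cos θ = 0.270003

θ = arccos(0.270003)
θ = 74.34°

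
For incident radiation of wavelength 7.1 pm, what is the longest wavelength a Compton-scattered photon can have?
11.9526 pm (at θ = 180°)

The Compton shift is Δλ = λ_C(1 − cos θ).

Since cos θ ranges from −1 to 1, the factor (1 − cos θ) ranges from 0 to 2; the maximum shift occurs at θ = 180° (backscattering):
Δλ_max = 2λ_C = 2 × 2.4263 pm = 4.8526 pm

Maximum scattered wavelength:
λ'_max = λ₀ + Δλ_max = 7.1 + 4.8526 = 11.9526 pm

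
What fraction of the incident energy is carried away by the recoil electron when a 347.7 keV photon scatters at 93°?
0.4173 (or 41.73%)

Calculate initial and final photon energies:

Initial: E₀ = 347.7 keV → λ₀ = 3.5658 pm
Compton shift: Δλ = 2.5533 pm
Final wavelength: λ' = 6.1191 pm
Final energy: E' = 202.6173 keV

Fractional energy loss:
(E₀ - E')/E₀ = (347.7000 - 202.6173)/347.7000
= 145.0827/347.7000
= 0.4173
= 41.73%

(Intermediate values are shown rounded; full precision is carried through to the final answer.)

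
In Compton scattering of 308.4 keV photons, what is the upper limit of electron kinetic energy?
168.6658 keV

Maximum energy transfer occurs at θ = 180° (backscattering).

Initial photon: E₀ = 308.4 keV → λ₀ = 4.0202 pm

Maximum Compton shift (at 180°):
Δλ_max = 2λ_C = 2 × 2.4263 = 4.8526 pm

Final wavelength:
λ' = 4.0202 + 4.8526 = 8.8729 pm

Minimum photon energy (maximum energy to electron):
E'_min = hc/λ' = 139.7342 keV

Maximum electron kinetic energy:
K_max = E₀ - E'_min = 308.4000 - 139.7342 = 168.6658 keV

(Intermediate values are shown rounded; full precision is carried through to the final answer.)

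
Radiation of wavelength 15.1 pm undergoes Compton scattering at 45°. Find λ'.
15.8106 pm

Using the Compton formula: λ' = λ + λ_C(1 − cos θ)

For θ = 45°, cos θ = √2/2 (exact) ≈ 0.7071, so:
1 − cos 45° = 1 − (√2/2) ≈ 0.2929

Δλ = λ_C × 0.2929 = 2.4263 × 0.2929 = 0.7106 pm

λ' = 15.1 + 0.7106 = 15.8106 pm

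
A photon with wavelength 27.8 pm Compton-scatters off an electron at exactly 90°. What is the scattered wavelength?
30.2263 pm

Using the Compton formula: λ' = λ + λ_C(1 − cos θ)

For θ = 90°, cos θ = 0 (exact) = 0.0000, so:
1 − cos 90° = 1 − (0) = 1.0000

Δλ = λ_C × 1.0000 = 2.4263 × 1.0000 = 2.4263 pm

λ' = 27.8 + 2.4263 = 30.2263 pm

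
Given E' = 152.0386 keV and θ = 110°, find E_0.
253.0999 keV

Convert final energy to wavelength (hc ≈ 1239.842 keV·pm):
λ' = hc/E' = 1239.842 / 152.0386 = 8.1548 pm

Calculate the Compton shift:
Δλ = λ_C(1 - cos(110°))
Δλ = 2.4263 × (1 - cos(110°))
Δλ = 3.2562 pm

Initial wavelength:
λ = λ' - Δλ = 8.1548 - 3.2562 = 4.8986 pm

Initial energy:
E = hc/λ = 1239.842 / 4.8986 = 253.0999 keV

(Intermediate values are shown rounded; full precision is carried through to the final answer.)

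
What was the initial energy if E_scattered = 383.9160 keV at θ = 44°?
486.5001 keV

Convert final energy to wavelength (hc ≈ 1239.842 keV·pm):
λ' = hc/E' = 1239.842 / 383.9160 = 3.2295 pm

Calculate the Compton shift:
Δλ = λ_C(1 - cos(44°))
Δλ = 2.4263 × (1 - cos(44°))
Δλ = 0.6810 pm

Initial wavelength:
λ = λ' - Δλ = 3.2295 - 0.6810 = 2.5485 pm

Initial energy:
E = hc/λ = 1239.842 / 2.5485 = 486.5001 keV

(Intermediate values are shown rounded; full precision is carried through to the final answer.)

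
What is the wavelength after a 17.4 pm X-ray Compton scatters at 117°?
20.9278 pm

Using the Compton scattering formula:
λ' = λ + Δλ = λ + λ_C(1 - cos θ)

Given:
- Initial wavelength λ = 17.4 pm
- Scattering angle θ = 117°
- Compton wavelength λ_C ≈ 2.4263 pm

Calculate the shift:
Δλ = 2.4263 × (1 - cos(117°))
Δλ = 2.4263 × 1.4540
Δλ = 3.5278 pm

Final wavelength:
λ' = 17.4 + 3.5278 = 20.9278 pm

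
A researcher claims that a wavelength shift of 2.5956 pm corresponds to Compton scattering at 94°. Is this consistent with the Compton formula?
Yes, consistent

Calculate the expected shift for θ = 94°:

Δλ_expected = λ_C(1 - cos(94°))
Δλ_expected = 2.4263 × (1 - cos(94°))
Δλ_expected = 2.4263 × 1.0698
Δλ_expected = 2.5956 pm

Given shift: 2.5956 pm
Expected shift: 2.5956 pm
Difference: 0.0000 pm

The values match. This is consistent with Compton scattering at the stated angle.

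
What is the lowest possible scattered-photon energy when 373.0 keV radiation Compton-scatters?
151.6331 keV (at θ = 180°)

The scattered photon has minimum energy when its wavelength is maximum, i.e., when the Compton shift Δλ = λ_C(1 − cos θ) is maximum. This occurs at θ = 180° (backscattering), giving Δλ_max = 2λ_C = 4.8526 pm.

Initial wavelength: λ₀ = hc/E₀ = 3.3240 pm
Maximum final wavelength: λ'_max = λ₀ + 2λ_C = 3.3240 + 4.8526 = 8.1766 pm
Minimum final energy: E'_min = hc/λ'_max = 151.6331 keV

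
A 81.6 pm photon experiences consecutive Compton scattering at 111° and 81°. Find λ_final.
86.9426 pm

Apply Compton shift twice:

First scattering at θ₁ = 111°:
Δλ₁ = λ_C(1 - cos(111°))
Δλ₁ = 2.4263 × 1.3584
Δλ₁ = 3.2958 pm

After first scattering:
λ₁ = 81.6 + 3.2958 = 84.8958 pm

Second scattering at θ₂ = 81°:
Δλ₂ = λ_C(1 - cos(81°))
Δλ₂ = 2.4263 × 0.8436
Δλ₂ = 2.0468 pm

Final wavelength:
λ₂ = 84.8958 + 2.0468 = 86.9426 pm

Total shift: Δλ_total = 3.2958 + 2.0468 = 5.3426 pm

(Intermediate values are shown rounded; full precision is carried through to the final answer.)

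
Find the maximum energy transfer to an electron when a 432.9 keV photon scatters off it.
272.2292 keV

Maximum energy transfer occurs at θ = 180° (backscattering).

Initial photon: E₀ = 432.9 keV → λ₀ = 2.8640 pm

Maximum Compton shift (at 180°):
Δλ_max = 2λ_C = 2 × 2.4263 = 4.8526 pm

Final wavelength:
λ' = 2.8640 + 4.8526 = 7.7167 pm

Minimum photon energy (maximum energy to electron):
E'_min = hc/λ' = 160.6708 keV

Maximum electron kinetic energy:
K_max = E₀ - E'_min = 432.9000 - 160.6708 = 272.2292 keV

(Intermediate values are shown rounded; full precision is carried through to the final answer.)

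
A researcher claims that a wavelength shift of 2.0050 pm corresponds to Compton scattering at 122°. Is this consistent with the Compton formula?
No, inconsistent

Calculate the expected shift for θ = 122°:

Δλ_expected = λ_C(1 - cos(122°))
Δλ_expected = 2.4263 × (1 - cos(122°))
Δλ_expected = 2.4263 × 1.5299
Δλ_expected = 3.7121 pm

Given shift: 2.0050 pm
Expected shift: 3.7121 pm
Difference: 1.7071 pm

The values do not match. The given shift corresponds to θ ≈ 80.0°, not 122°.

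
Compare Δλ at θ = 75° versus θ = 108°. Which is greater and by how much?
108° produces the larger shift by a factor of 1.766

Calculate both shifts using Δλ = λ_C(1 - cos θ):

For θ₁ = 75°:
Δλ₁ = 2.4263 × (1 - cos(75°))
Δλ₁ = 2.4263 × 0.7412
Δλ₁ = 1.7983 pm

For θ₂ = 108°:
Δλ₂ = 2.4263 × (1 - cos(108°))
Δλ₂ = 2.4263 × 1.3090
Δλ₂ = 3.1761 pm

The 108° angle produces the larger shift.
Ratio: 3.1761/1.7983 = 1.766

(Intermediate values are shown rounded; full precision is carried through to the final answer.)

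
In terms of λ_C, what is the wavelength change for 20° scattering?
0.0603 λ_C

The Compton shift formula is:
Δλ = λ_C(1 - cos θ)

Dividing both sides by λ_C:
Δλ/λ_C = 1 - cos θ

For θ = 20°:
Δλ/λ_C = 1 - cos(20°)
Δλ/λ_C = 1 - 0.9397
Δλ/λ_C = 0.0603

This means the shift is 0.0603 × λ_C = 0.1463 pm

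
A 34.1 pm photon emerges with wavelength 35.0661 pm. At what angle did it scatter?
53.00°

First find the wavelength shift:
Δλ = λ' - λ = 35.0661 - 34.1 = 0.9661 pm

Using Δλ = λ_C(1 - cos θ), with λ_C = h/(m_e·c) ≈ 2.42631024 pm:
cos θ = 1 - Δλ/λ_C
cos θ = 1 - 0.9661/2.42631024
cos θ = 0.601823

θ = arccos(0.601823)
θ = 53.00°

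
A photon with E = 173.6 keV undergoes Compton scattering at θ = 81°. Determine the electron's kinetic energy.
38.6688 keV

By energy conservation: K_e = E_initial - E_final

First find the scattered photon energy:
Initial wavelength: λ = hc/E = 7.1419 pm
Compton shift: Δλ = λ_C(1 - cos(81°)) = 2.0468 pm
Final wavelength: λ' = 7.1419 + 2.0468 = 9.1887 pm
Final photon energy: E' = hc/λ' = 134.9312 keV

Electron kinetic energy:
K_e = E - E' = 173.6000 - 134.9312 = 38.6688 keV

(Intermediate values are shown rounded; full precision is carried through to the final answer.)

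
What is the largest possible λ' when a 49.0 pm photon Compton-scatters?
53.8526 pm (at θ = 180°)

The Compton shift is Δλ = λ_C(1 − cos θ).

Since cos θ ranges from −1 to 1, the factor (1 − cos θ) ranges from 0 to 2; the maximum shift occurs at θ = 180° (backscattering):
Δλ_max = 2λ_C = 2 × 2.4263 pm = 4.8526 pm

Maximum scattered wavelength:
λ'_max = λ₀ + Δλ_max = 49.0 + 4.8526 = 53.8526 pm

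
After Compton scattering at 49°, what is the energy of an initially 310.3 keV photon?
256.6891 keV

First convert energy to wavelength:
λ = hc/E, with hc ≈ 1239.842 keV·pm (i.e. 1239.842 eV·nm)

For E = 310.3 keV = 310300 eV:
λ = 1239.842 keV·pm / 310.3 keV
λ = 3.9956 pm

Calculate the Compton shift:
Δλ = λ_C(1 - cos(49°)) = 2.4263 × 0.3439
Δλ = 0.8345 pm

Final wavelength:
λ' = 3.9956 + 0.8345 = 4.8301 pm

Final energy:
E' = hc/λ' = 1239.842 / 4.8301 = 256.6891 keV

(Intermediate values are shown rounded; full precision is carried through to the final answer.)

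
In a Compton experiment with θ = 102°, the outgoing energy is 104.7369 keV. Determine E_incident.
139.2000 keV

Convert final energy to wavelength (hc ≈ 1239.842 keV·pm):
λ' = hc/E' = 1239.842 / 104.7369 = 11.8377 pm

Calculate the Compton shift:
Δλ = λ_C(1 - cos(102°))
Δλ = 2.4263 × (1 - cos(102°))
Δλ = 2.9308 pm

Initial wavelength:
λ = λ' - Δλ = 11.8377 - 2.9308 = 8.9069 pm

Initial energy:
E = hc/λ = 1239.842 / 8.9069 = 139.2000 keV

(Intermediate values are shown rounded; full precision is carried through to the final answer.)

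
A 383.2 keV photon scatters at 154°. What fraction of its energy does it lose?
0.5874 (or 58.74%)

Calculate initial and final photon energies:

Initial: E₀ = 383.2 keV → λ₀ = 3.2355 pm
Compton shift: Δλ = 4.6071 pm
Final wavelength: λ' = 7.8426 pm
Final energy: E' = 158.0915 keV

Fractional energy loss:
(E₀ - E')/E₀ = (383.2000 - 158.0915)/383.2000
= 225.1085/383.2000
= 0.5874
= 58.74%

(Intermediate values are shown rounded; full precision is carried through to the final answer.)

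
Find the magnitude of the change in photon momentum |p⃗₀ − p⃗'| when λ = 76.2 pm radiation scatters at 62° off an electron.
8.8836e-24 kg·m/s

Photon momentum magnitude is p = h/λ.

Initial momentum:
p₀ = h/λ = 6.6261e-34/7.6200e-11 = 8.6956e-24 kg·m/s

After scattering:
λ' = λ + Δλ = 76.2 + 1.2872 = 77.4872 pm
p' = h/λ' = 6.6261e-34/7.7487e-11 = 8.5512e-24 kg·m/s

Momentum is a vector; the scattered photon's direction makes angle θ = 62° with the incident direction. The magnitude of the vector change Δp⃗ = p⃗₀ − p⃗' is found from the law of cosines:
|Δp⃗|² = p₀² + p'² − 2p₀p'cos θ
|Δp⃗|² = (8.6956e-24)² + (8.5512e-24)² − 2·8.6956e-24·8.5512e-24·cos(62°)
|Δp⃗| = 8.8836e-24 kg·m/s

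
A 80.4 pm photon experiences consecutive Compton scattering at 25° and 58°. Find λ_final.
81.7679 pm

Apply Compton shift twice:

First scattering at θ₁ = 25°:
Δλ₁ = λ_C(1 - cos(25°))
Δλ₁ = 2.4263 × 0.0937
Δλ₁ = 0.2273 pm

After first scattering:
λ₁ = 80.4 + 0.2273 = 80.6273 pm

Second scattering at θ₂ = 58°:
Δλ₂ = λ_C(1 - cos(58°))
Δλ₂ = 2.4263 × 0.4701
Δλ₂ = 1.1406 pm

Final wavelength:
λ₂ = 80.6273 + 1.1406 = 81.7679 pm

Total shift: Δλ_total = 0.2273 + 1.1406 = 1.3679 pm

(Intermediate values are shown rounded; full precision is carried through to the final answer.)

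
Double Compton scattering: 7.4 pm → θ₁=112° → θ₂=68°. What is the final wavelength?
12.2526 pm

Apply Compton shift twice:

First scattering at θ₁ = 112°:
Δλ₁ = λ_C(1 - cos(112°))
Δλ₁ = 2.4263 × 1.3746
Δλ₁ = 3.3352 pm

After first scattering:
λ₁ = 7.4 + 3.3352 = 10.7352 pm

Second scattering at θ₂ = 68°:
Δλ₂ = λ_C(1 - cos(68°))
Δλ₂ = 2.4263 × 0.6254
Δλ₂ = 1.5174 pm

Final wavelength:
λ₂ = 10.7352 + 1.5174 = 12.2526 pm

Total shift: Δλ_total = 3.3352 + 1.5174 = 4.8526 pm

(Intermediate values are shown rounded; full precision is carried through to the final answer.)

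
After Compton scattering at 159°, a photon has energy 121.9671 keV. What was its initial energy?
226.5001 keV

Convert final energy to wavelength (hc ≈ 1239.842 keV·pm):
λ' = hc/E' = 1239.842 / 121.9671 = 10.1654 pm

Calculate the Compton shift:
Δλ = λ_C(1 - cos(159°))
Δλ = 2.4263 × (1 - cos(159°))
Δλ = 4.6915 pm

Initial wavelength:
λ = λ' - Δλ = 10.1654 - 4.6915 = 5.4739 pm

Initial energy:
E = hc/λ = 1239.842 / 5.4739 = 226.5001 keV

(Intermediate values are shown rounded; full precision is carried through to the final answer.)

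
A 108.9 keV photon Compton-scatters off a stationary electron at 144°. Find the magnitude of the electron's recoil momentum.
9.5431e-23 kg·m/s

The electron is initially at rest, so by conservation of momentum:
p⃗_e = p⃗₀ − p⃗'  (incident photon momentum minus scattered photon momentum)

Photon momentum magnitudes (p = h/λ = E/c):
λ₀ = hc/E₀ = 11.3851 pm → p₀ = h/λ₀ = 5.8199e-23 kg·m/s
Δλ = λ_C(1 − cos 144°) = 4.3892 pm
λ' = 15.7744 pm → p' = h/λ' = 4.2005e-23 kg·m/s

The scattered photon makes angle θ = 144° with the incident direction, so by the law of cosines:
|p⃗_e|² = p₀² + p'² − 2p₀p'cos θ
|p⃗_e|² = (5.8199e-23)² + (4.2005e-23)² − 2·5.8199e-23·4.2005e-23·cos(144°)
|p⃗_e| = 9.5431e-23 kg·m/s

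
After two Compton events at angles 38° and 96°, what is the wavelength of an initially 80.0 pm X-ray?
83.1943 pm

Apply Compton shift twice:

First scattering at θ₁ = 38°:
Δλ₁ = λ_C(1 - cos(38°))
Δλ₁ = 2.4263 × 0.2120
Δλ₁ = 0.5144 pm

After first scattering:
λ₁ = 80.0 + 0.5144 = 80.5144 pm

Second scattering at θ₂ = 96°:
Δλ₂ = λ_C(1 - cos(96°))
Δλ₂ = 2.4263 × 1.1045
Δλ₂ = 2.6799 pm

Final wavelength:
λ₂ = 80.5144 + 2.6799 = 83.1943 pm

Total shift: Δλ_total = 0.5144 + 2.6799 = 3.1943 pm

(Intermediate values are shown rounded; full precision is carried through to the final answer.)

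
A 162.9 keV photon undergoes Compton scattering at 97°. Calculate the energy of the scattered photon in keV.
119.9878 keV

First convert energy to wavelength:
λ = hc/E, with hc ≈ 1239.842 keV·pm (i.e. 1239.842 eV·nm)

For E = 162.9 keV = 162900 eV:
λ = 1239.842 keV·pm / 162.9 keV
λ = 7.6111 pm

Calculate the Compton shift:
Δλ = λ_C(1 - cos(97°)) = 2.4263 × 1.1219
Δλ = 2.7220 pm

Final wavelength:
λ' = 7.6111 + 2.7220 = 10.3331 pm

Final energy:
E' = hc/λ' = 1239.842 / 10.3331 = 119.9878 keV

(Intermediate values are shown rounded; full precision is carried through to the final answer.)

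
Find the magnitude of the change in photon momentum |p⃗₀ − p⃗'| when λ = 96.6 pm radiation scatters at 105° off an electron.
1.0718e-23 kg·m/s

Photon momentum magnitude is p = h/λ.

Initial momentum:
p₀ = h/λ = 6.6261e-34/9.6600e-11 = 6.8593e-24 kg·m/s

After scattering:
λ' = λ + Δλ = 96.6 + 3.0543 = 99.6543 pm
p' = h/λ' = 6.6261e-34/9.9654e-11 = 6.6491e-24 kg·m/s

Momentum is a vector; the scattered photon's direction makes angle θ = 105° with the incident direction. The magnitude of the vector change Δp⃗ = p⃗₀ − p⃗' is found from the law of cosines:
|Δp⃗|² = p₀² + p'² − 2p₀p'cos θ
|Δp⃗|² = (6.8593e-24)² + (6.6491e-24)² − 2·6.8593e-24·6.6491e-24·cos(105°)
|Δp⃗| = 1.0718e-23 kg·m/s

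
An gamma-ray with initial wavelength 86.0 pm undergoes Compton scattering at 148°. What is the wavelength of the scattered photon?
90.4839 pm

Using the Compton scattering formula:
λ' = λ + Δλ = λ + λ_C(1 - cos θ)

Given:
- Initial wavelength λ = 86.0 pm
- Scattering angle θ = 148°
- Compton wavelength λ_C ≈ 2.4263 pm

Calculate the shift:
Δλ = 2.4263 × (1 - cos(148°))
Δλ = 2.4263 × 1.8480
Δλ = 4.4839 pm

Final wavelength:
λ' = 86.0 + 4.4839 = 90.4839 pm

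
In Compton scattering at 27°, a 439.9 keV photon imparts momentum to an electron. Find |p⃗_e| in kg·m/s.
1.0687e-22 kg·m/s

The electron is initially at rest, so by conservation of momentum:
p⃗_e = p⃗₀ − p⃗'  (incident photon momentum minus scattered photon momentum)

Photon momentum magnitudes (p = h/λ = E/c):
λ₀ = hc/E₀ = 2.8185 pm → p₀ = h/λ₀ = 2.3510e-22 kg·m/s
Δλ = λ_C(1 − cos 27°) = 0.2645 pm
λ' = 3.0829 pm → p' = h/λ' = 2.1493e-22 kg·m/s

The scattered photon makes angle θ = 27° with the incident direction, so by the law of cosines:
|p⃗_e|² = p₀² + p'² − 2p₀p'cos θ
|p⃗_e|² = (2.3510e-22)² + (2.1493e-22)² − 2·2.3510e-22·2.1493e-22·cos(27°)
|p⃗_e| = 1.0687e-22 kg·m/s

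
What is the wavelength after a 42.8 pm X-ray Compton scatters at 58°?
43.9406 pm

Using the Compton scattering formula:
λ' = λ + Δλ = λ + λ_C(1 - cos θ)

Given:
- Initial wavelength λ = 42.8 pm
- Scattering angle θ = 58°
- Compton wavelength λ_C ≈ 2.4263 pm

Calculate the shift:
Δλ = 2.4263 × (1 - cos(58°))
Δλ = 2.4263 × 0.4701
Δλ = 1.1406 pm

Final wavelength:
λ' = 42.8 + 1.1406 = 43.9406 pm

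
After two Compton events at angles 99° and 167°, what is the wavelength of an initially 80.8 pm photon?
88.3963 pm

Apply Compton shift twice:

First scattering at θ₁ = 99°:
Δλ₁ = λ_C(1 - cos(99°))
Δλ₁ = 2.4263 × 1.1564
Δλ₁ = 2.8059 pm

After first scattering:
λ₁ = 80.8 + 2.8059 = 83.6059 pm

Second scattering at θ₂ = 167°:
Δλ₂ = λ_C(1 - cos(167°))
Δλ₂ = 2.4263 × 1.9744
Δλ₂ = 4.7904 pm

Final wavelength:
λ₂ = 83.6059 + 4.7904 = 88.3963 pm

Total shift: Δλ_total = 2.8059 + 4.7904 = 7.5963 pm

(Intermediate values are shown rounded; full precision is carried through to the final answer.)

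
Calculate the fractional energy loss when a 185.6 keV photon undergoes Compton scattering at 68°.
0.1851 (or 18.51%)

Calculate initial and final photon energies:

Initial: E₀ = 185.6 keV → λ₀ = 6.6802 pm
Compton shift: Δλ = 1.5174 pm
Final wavelength: λ' = 8.1976 pm
Final energy: E' = 151.2448 keV

Fractional energy loss:
(E₀ - E')/E₀ = (185.6000 - 151.2448)/185.6000
= 34.3552/185.6000
= 0.1851
= 18.51%

(Intermediate values are shown rounded; full precision is carried through to the final answer.)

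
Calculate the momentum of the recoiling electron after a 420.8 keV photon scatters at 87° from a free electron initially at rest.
2.5210e-22 kg·m/s

The electron is initially at rest, so by conservation of momentum:
p⃗_e = p⃗₀ − p⃗'  (incident photon momentum minus scattered photon momentum)

Photon momentum magnitudes (p = h/λ = E/c):
λ₀ = hc/E₀ = 2.9464 pm → p₀ = h/λ₀ = 2.2489e-22 kg·m/s
Δλ = λ_C(1 − cos 87°) = 2.2993 pm
λ' = 5.2457 pm → p' = h/λ' = 1.2631e-22 kg·m/s

The scattered photon makes angle θ = 87° with the incident direction, so by the law of cosines:
|p⃗_e|² = p₀² + p'² − 2p₀p'cos θ
|p⃗_e|² = (2.2489e-22)² + (1.2631e-22)² − 2·2.2489e-22·1.2631e-22·cos(87°)
|p⃗_e| = 2.5210e-22 kg·m/s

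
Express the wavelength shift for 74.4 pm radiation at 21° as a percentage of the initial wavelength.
0.2166%

Calculate the Compton shift:
Δλ = λ_C(1 - cos(21°))
Δλ = 2.4263 × (1 - cos(21°))
Δλ = 2.4263 × 0.0664
Δλ = 0.1612 pm

Percentage change:
(Δλ/λ₀) × 100 = (0.1612/74.4) × 100
= 0.2166%

(Intermediate values are shown rounded; full precision is carried through to the final answer.)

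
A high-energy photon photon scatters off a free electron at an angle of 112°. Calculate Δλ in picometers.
3.3352 pm

Using the Compton scattering formula:
Δλ = λ_C(1 - cos θ)

where λ_C = h/(m_e·c) ≈ 2.4263 pm is the Compton wavelength of an electron.

For θ = 112°:
cos(112°) = -0.3746
1 - cos(112°) = 1.3746

Δλ = 2.4263 × 1.3746
Δλ = 3.3352 pm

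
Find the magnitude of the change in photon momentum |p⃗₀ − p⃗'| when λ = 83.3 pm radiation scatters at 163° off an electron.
1.5310e-23 kg·m/s

Photon momentum magnitude is p = h/λ.

Initial momentum:
p₀ = h/λ = 6.6261e-34/8.3300e-11 = 7.9545e-24 kg·m/s

After scattering:
λ' = λ + Δλ = 83.3 + 4.7466 = 88.0466 pm
p' = h/λ' = 6.6261e-34/8.8047e-11 = 7.5256e-24 kg·m/s

Momentum is a vector; the scattered photon's direction makes angle θ = 163° with the incident direction. The magnitude of the vector change Δp⃗ = p⃗₀ − p⃗' is found from the law of cosines:
|Δp⃗|² = p₀² + p'² − 2p₀p'cos θ
|Δp⃗|² = (7.9545e-24)² + (7.5256e-24)² − 2·7.9545e-24·7.5256e-24·cos(163°)
|Δp⃗| = 1.5310e-23 kg·m/s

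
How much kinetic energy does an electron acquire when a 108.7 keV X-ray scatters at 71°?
13.6381 keV

By energy conservation: K_e = E_initial - E_final

First find the scattered photon energy:
Initial wavelength: λ = hc/E = 11.4061 pm
Compton shift: Δλ = λ_C(1 - cos(71°)) = 1.6364 pm
Final wavelength: λ' = 11.4061 + 1.6364 = 13.0425 pm
Final photon energy: E' = hc/λ' = 95.0619 keV

Electron kinetic energy:
K_e = E - E' = 108.7000 - 95.0619 = 13.6381 keV

(Intermediate values are shown rounded; full precision is carried through to the final answer.)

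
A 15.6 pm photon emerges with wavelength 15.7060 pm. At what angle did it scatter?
17.00°

First find the wavelength shift:
Δλ = λ' - λ = 15.7060 - 15.6 = 0.1060 pm

Using Δλ = λ_C(1 - cos θ), with λ_C = h/(m_e·c) ≈ 2.42631024 pm:
cos θ = 1 - Δλ/λ_C
cos θ = 1 - 0.1060/2.42631024
cos θ = 0.956312

θ = arccos(0.956312)
θ = 17.00°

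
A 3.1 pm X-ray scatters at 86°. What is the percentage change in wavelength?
72.8084%

Calculate the Compton shift:
Δλ = λ_C(1 - cos(86°))
Δλ = 2.4263 × (1 - cos(86°))
Δλ = 2.4263 × 0.9302
Δλ = 2.2571 pm

Percentage change:
(Δλ/λ₀) × 100 = (2.2571/3.1) × 100
= 72.8084%

(Intermediate values are shown rounded; full precision is carried through to the final answer.)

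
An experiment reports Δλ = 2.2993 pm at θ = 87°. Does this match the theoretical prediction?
Yes, consistent

Calculate the expected shift for θ = 87°:

Δλ_expected = λ_C(1 - cos(87°))
Δλ_expected = 2.4263 × (1 - cos(87°))
Δλ_expected = 2.4263 × 0.9477
Δλ_expected = 2.2993 pm

Given shift: 2.2993 pm
Expected shift: 2.2993 pm
Difference: 0.0000 pm

The values match. This is consistent with Compton scattering at the stated angle.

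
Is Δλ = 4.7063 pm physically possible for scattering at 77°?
No, inconsistent

Calculate the expected shift for θ = 77°:

Δλ_expected = λ_C(1 - cos(77°))
Δλ_expected = 2.4263 × (1 - cos(77°))
Δλ_expected = 2.4263 × 0.7750
Δλ_expected = 1.8805 pm

Given shift: 4.7063 pm
Expected shift: 1.8805 pm
Difference: 2.8258 pm

The values do not match. The given shift corresponds to θ ≈ 160.0°, not 77°.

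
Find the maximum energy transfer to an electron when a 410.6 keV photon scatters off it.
253.1039 keV

Maximum energy transfer occurs at θ = 180° (backscattering).

Initial photon: E₀ = 410.6 keV → λ₀ = 3.0196 pm

Maximum Compton shift (at 180°):
Δλ_max = 2λ_C = 2 × 2.4263 = 4.8526 pm

Final wavelength:
λ' = 3.0196 + 4.8526 = 7.8722 pm

Minimum photon energy (maximum energy to electron):
E'_min = hc/λ' = 157.4961 keV

Maximum electron kinetic energy:
K_max = E₀ - E'_min = 410.6000 - 157.4961 = 253.1039 keV

(Intermediate values are shown rounded; full precision is carried through to the final answer.)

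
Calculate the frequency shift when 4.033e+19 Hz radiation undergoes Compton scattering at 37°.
2.487e+18 Hz (decrease)

Convert frequency to wavelength (c = 299792458 m/s):
λ₀ = c/f₀ = 299792458/4.033e+19 = 7.4334852e-12 m = 7.4335 pm

Calculate Compton shift:
Δλ = λ_C(1 - cos(37°)) = 0.4886 pm

Final wavelength:
λ' = λ₀ + Δλ = 7.4335 + 0.4886 = 7.9221 pm

Final frequency:
f' = c/λ' = 299792458/7.9220579e-12 = 3.7842750e+19 Hz

Frequency shift (decrease):
Δf = f₀ - f' = 4.033e+19 - 3.7842750e+19 = 2.487e+18 Hz

(Intermediate values are shown rounded; full precision is carried through to the final answer.)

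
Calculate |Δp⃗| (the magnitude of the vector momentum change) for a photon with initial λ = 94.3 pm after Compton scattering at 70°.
7.9940e-24 kg·m/s

Photon momentum magnitude is p = h/λ.

Initial momentum:
p₀ = h/λ = 6.6261e-34/9.4300e-11 = 7.0266e-24 kg·m/s

After scattering:
λ' = λ + Δλ = 94.3 + 1.5965 = 95.8965 pm
p' = h/λ' = 6.6261e-34/9.5896e-11 = 6.9096e-24 kg·m/s

Momentum is a vector; the scattered photon's direction makes angle θ = 70° with the incident direction. The magnitude of the vector change Δp⃗ = p⃗₀ − p⃗' is found from the law of cosines:
|Δp⃗|² = p₀² + p'² − 2p₀p'cos θ
|Δp⃗|² = (7.0266e-24)² + (6.9096e-24)² − 2·7.0266e-24·6.9096e-24·cos(70°)
|Δp⃗| = 7.9940e-24 kg·m/s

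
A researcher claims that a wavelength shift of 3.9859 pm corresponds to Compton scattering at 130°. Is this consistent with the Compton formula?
Yes, consistent

Calculate the expected shift for θ = 130°:

Δλ_expected = λ_C(1 - cos(130°))
Δλ_expected = 2.4263 × (1 - cos(130°))
Δλ_expected = 2.4263 × 1.6428
Δλ_expected = 3.9859 pm

Given shift: 3.9859 pm
Expected shift: 3.9859 pm
Difference: 0.0000 pm

The values match. This is consistent with Compton scattering at the stated angle.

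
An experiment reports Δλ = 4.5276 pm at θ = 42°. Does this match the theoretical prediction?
No, inconsistent

Calculate the expected shift for θ = 42°:

Δλ_expected = λ_C(1 - cos(42°))
Δλ_expected = 2.4263 × (1 - cos(42°))
Δλ_expected = 2.4263 × 0.2569
Δλ_expected = 0.6232 pm

Given shift: 4.5276 pm
Expected shift: 0.6232 pm
Difference: 3.9043 pm

The values do not match. The given shift corresponds to θ ≈ 150.0°, not 42°.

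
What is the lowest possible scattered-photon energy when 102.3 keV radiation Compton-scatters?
73.0510 keV (at θ = 180°)

The scattered photon has minimum energy when its wavelength is maximum, i.e., when the Compton shift Δλ = λ_C(1 − cos θ) is maximum. This occurs at θ = 180° (backscattering), giving Δλ_max = 2λ_C = 4.8526 pm.

Initial wavelength: λ₀ = hc/E₀ = 12.1197 pm
Maximum final wavelength: λ'_max = λ₀ + 2λ_C = 12.1197 + 4.8526 = 16.9723 pm
Minimum final energy: E'_min = hc/λ'_max = 73.0510 keV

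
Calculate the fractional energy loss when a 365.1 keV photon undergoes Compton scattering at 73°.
0.3358 (or 33.58%)

Calculate initial and final photon energies:

Initial: E₀ = 365.1 keV → λ₀ = 3.3959 pm
Compton shift: Δλ = 1.7169 pm
Final wavelength: λ' = 5.1128 pm
Final energy: E' = 242.4966 keV

Fractional energy loss:
(E₀ - E')/E₀ = (365.1000 - 242.4966)/365.1000
= 122.6034/365.1000
= 0.3358
= 33.58%

(Intermediate values are shown rounded; full precision is carried through to the final answer.)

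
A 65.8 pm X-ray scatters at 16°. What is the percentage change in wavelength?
0.1428%

Calculate the Compton shift:
Δλ = λ_C(1 - cos(16°))
Δλ = 2.4263 × (1 - cos(16°))
Δλ = 2.4263 × 0.0387
Δλ = 0.0940 pm

Percentage change:
(Δλ/λ₀) × 100 = (0.0940/65.8) × 100
= 0.1428%

(Intermediate values are shown rounded; full precision is carried through to the final answer.)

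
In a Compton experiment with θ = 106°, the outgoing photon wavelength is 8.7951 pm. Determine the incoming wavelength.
5.7000 pm

From λ' = λ + Δλ, we have λ = λ' - Δλ

First calculate the Compton shift:
Δλ = λ_C(1 - cos θ)
Δλ = 2.4263 × (1 - cos(106°))
Δλ = 2.4263 × 1.2756
Δλ = 3.0951 pm

Initial wavelength:
λ = λ' - Δλ
λ = 8.7951 - 3.0951
λ = 5.7000 pm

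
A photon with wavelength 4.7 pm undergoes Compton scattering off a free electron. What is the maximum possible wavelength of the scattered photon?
9.5526 pm (at θ = 180°)

The Compton shift is Δλ = λ_C(1 − cos θ).

Since cos θ ranges from −1 to 1, the factor (1 − cos θ) ranges from 0 to 2; the maximum shift occurs at θ = 180° (backscattering):
Δλ_max = 2λ_C = 2 × 2.4263 pm = 4.8526 pm

Maximum scattered wavelength:
λ'_max = λ₀ + Δλ_max = 4.7 + 4.8526 = 9.5526 pm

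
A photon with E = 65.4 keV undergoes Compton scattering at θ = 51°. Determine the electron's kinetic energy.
2.9621 keV

By energy conservation: K_e = E_initial - E_final

First find the scattered photon energy:
Initial wavelength: λ = hc/E = 18.9578 pm
Compton shift: Δλ = λ_C(1 - cos(51°)) = 0.8994 pm
Final wavelength: λ' = 18.9578 + 0.8994 = 19.8572 pm
Final photon energy: E' = hc/λ' = 62.4379 keV

Electron kinetic energy:
K_e = E - E' = 65.4000 - 62.4379 = 2.9621 keV

(Intermediate values are shown rounded; full precision is carried through to the final answer.)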